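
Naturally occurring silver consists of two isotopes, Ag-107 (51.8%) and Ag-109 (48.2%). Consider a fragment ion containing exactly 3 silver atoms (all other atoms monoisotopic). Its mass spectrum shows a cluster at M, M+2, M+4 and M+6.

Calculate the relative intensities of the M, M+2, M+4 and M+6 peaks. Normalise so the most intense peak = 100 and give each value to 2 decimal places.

The 3 Ag atoms are independent, so intensities follow the terms of (0.518 + 0.482)^3.
P(M) = 0.518^3 = 0.138992
P(M+2) = 3 × 0.518^2 × 0.482^1 = 0.387997
P(M+4) = 3 × 0.518^1 × 0.482^2 = 0.361031
P(M+6) = 0.482^3 = 0.111980
The M+2 peak is largest (0.387997); scaling to 100 gives 35.82 : 100.00 : 93.05 : 28.86.

35.82 : 100.00 : 93.05 : 28.86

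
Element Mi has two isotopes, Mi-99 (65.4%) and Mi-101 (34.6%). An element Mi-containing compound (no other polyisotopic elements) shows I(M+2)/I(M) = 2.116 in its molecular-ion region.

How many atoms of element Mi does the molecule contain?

4

The M+2/M ratio from n Mi atoms is n · q/p = n · 0.346/0.654.
n = 2.116 × 0.654/0.346 = 4.00 ≈ 4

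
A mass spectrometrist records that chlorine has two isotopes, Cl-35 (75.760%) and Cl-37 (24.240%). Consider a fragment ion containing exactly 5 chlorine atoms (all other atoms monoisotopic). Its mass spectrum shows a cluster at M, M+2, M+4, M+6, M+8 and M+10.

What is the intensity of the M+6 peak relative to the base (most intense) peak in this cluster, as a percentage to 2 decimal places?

20.47%

Term probabilities: M 0.2496, M+2 0.3993, M+4 0.2555, M+6 0.0817, M+8 0.0131, M+10 0.0008. Base peak = M+2.
P(M+2) = C(5,1) × 0.75760^4 × 0.24240^1 = 5 × 0.32942751 × 0.2424 = 0.399266 (base)
P(M+6) = C(5,3) × 0.75760^2 × 0.24240^3 = 10 × 0.57395776 × 0.01424288 = 0.081748
Relative intensity = 0.081748 / 0.399266 × 100 = 20.47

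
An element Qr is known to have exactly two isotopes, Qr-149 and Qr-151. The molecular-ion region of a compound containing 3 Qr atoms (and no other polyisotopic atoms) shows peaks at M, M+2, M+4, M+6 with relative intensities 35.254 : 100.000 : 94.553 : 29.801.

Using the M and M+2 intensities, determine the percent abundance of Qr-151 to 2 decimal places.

48.60%

Let p = fractional abundance of Qr-149. I(M+2)/I(M) = [C(3,1)·p^2·(1−p)] / p^3 = 3·(1−p)/p = 100.000/35.254 = 2.8366
(1−p)/p = 2.8366/3 = 0.9455  ⇒  p = 1/(1 + 0.9455) = 0.5140
Qr-149: 51.40%, Qr-151: 48.60%.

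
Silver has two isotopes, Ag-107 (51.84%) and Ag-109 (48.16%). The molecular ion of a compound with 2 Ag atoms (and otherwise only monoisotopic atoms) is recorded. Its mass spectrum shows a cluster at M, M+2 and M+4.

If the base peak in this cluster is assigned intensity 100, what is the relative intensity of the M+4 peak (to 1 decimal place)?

46.5

Binomial terms of (0.5184 + 0.4816)^2: M 0.2687, M+2 0.4993, M+4 0.2319 → M+2 is the base peak.
P(M+2) = C(2,1) × 0.5184^1 × 0.4816^1 = 2 × 0.5184 × 0.4816 = 0.499323 (base)
P(M+4) = C(2,2) × 0.5184^0 × 0.4816^2 = 1 × 1.0000 × 0.23193856 = 0.231939
Relative intensity = 0.231939 / 0.499323 × 100 = 46.5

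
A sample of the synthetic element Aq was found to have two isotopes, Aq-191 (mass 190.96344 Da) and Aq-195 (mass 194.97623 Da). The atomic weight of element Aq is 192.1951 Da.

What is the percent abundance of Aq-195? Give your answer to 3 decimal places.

30.693%

Let x be the fractional abundance of Aq-191; then Aq-195 has abundance 1 − x.
190.96344·x + 194.97623·(1 − x) = 192.1951
(190.96344 − 194.97623)·x = 192.1951 − 194.97623
x = -2.78113 / -4.01279 = 0.69307 → 69.307% Aq-191, 30.693% Aq-195.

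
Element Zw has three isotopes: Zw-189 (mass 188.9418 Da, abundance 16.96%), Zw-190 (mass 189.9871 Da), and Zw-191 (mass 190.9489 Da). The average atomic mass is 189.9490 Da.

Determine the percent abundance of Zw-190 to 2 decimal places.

68.57%

The remaining 83.04% is split between Zw-190 (fraction x) and Zw-191 (fraction 0.8304 − x).
Substituting: 189.9871x + 190.9489(0.8304 − x) = 157.90447072
(189.9871 − 190.9489)x = -0.65949584  ⇒  x = 0.68569, y = 0.14471
Zw-190: 68.57%, Zw-191: 14.47%.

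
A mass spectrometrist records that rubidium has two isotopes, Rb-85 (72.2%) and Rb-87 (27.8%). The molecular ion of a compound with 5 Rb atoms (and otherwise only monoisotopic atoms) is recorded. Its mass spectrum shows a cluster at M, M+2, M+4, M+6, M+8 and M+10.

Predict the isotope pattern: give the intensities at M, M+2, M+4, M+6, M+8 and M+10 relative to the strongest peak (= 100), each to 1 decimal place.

51.9 : 100.0 : 77.0 : 29.7 : 5.7 : 0.4

Each Rb atom is independently Rb-85 (p = 0.722) or Rb-87 (q = 0.278); the cluster is the binomial expansion (p + q)^5.
P(M) = 0.722^5 = 0.196194
P(M+2) = 5 × 0.722^4 × 0.278^1 = 0.377714
P(M+4) = 10 × 0.722^3 × 0.278^2 = 0.290872
P(M+6) = 10 × 0.722^2 × 0.278^3 = 0.111998
P(M+8) = 5 × 0.722^1 × 0.278^4 = 0.021562
P(M+10) = 0.278^5 = 0.001660
The M+2 peak is largest (0.377714); scaling to 100 gives 51.9 : 100.0 : 77.0 : 29.7 : 5.7 : 0.4.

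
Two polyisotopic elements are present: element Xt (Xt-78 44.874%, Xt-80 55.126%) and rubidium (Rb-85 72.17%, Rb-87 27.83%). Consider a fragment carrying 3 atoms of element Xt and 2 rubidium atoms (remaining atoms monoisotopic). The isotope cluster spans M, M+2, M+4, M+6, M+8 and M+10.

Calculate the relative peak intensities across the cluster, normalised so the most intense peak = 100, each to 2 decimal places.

13.30 : 59.28 : 100.00 : 78.39 : 27.97 : 3.67

Element Xt pattern (n=3): 0.09036169 : 0.33301769 : 0.40909955 : 0.16752107
Rubidium pattern (n=2): 0.52085089 : 0.40169822 : 0.07745089
Convolve the two distributions (both contribute in 2-u steps):
  M: 0.09036169×0.52085089 = 0.047065
  M+2: 0.09036169×0.40169822 + 0.33301769×0.52085089 = 0.209751
  M+4: 0.09036169×0.07745089 + 0.33301769×0.40169822 + 0.40909955×0.52085089 = 0.353851
  M+6: 0.33301769×0.07745089 + 0.40909955×0.40169822 + 0.16752107×0.52085089 = 0.277381
  M+8: 0.40909955×0.07745089 + 0.16752107×0.40169822 = 0.098978
  M+10: 0.16752107×0.07745089 = 0.012975
Scale to base peak (0.353851) = 100: 13.30 : 59.28 : 100.00 : 78.39 : 27.97 : 3.67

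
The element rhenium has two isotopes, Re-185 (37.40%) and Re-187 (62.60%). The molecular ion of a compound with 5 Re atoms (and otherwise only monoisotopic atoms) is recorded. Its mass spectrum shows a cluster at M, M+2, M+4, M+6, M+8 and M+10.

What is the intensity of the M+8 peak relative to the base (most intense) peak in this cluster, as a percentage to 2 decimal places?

83.69%

Binomial terms of (0.3740 + 0.6260)^5: M 0.0073, M+2 0.0612, M+4 0.2050, M+6 0.3431, M+8 0.2872, M+10 0.0961 → M+6 is the base peak.
P(M+6) = C(5,3) × 0.3740^2 × 0.6260^3 = 10 × 0.139876 × 0.24531438 = 0.343136 (base)
P(M+8) = C(5,4) × 0.3740^1 × 0.6260^4 = 5 × 0.3740 × 0.1535668 = 0.287170
Relative intensity = 0.287170 / 0.343136 × 100 = 83.69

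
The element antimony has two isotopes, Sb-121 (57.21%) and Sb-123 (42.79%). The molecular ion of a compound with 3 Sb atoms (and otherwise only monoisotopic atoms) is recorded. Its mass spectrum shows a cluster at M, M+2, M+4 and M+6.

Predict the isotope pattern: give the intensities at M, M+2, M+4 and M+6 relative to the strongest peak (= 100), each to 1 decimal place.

44.6 : 100.0 : 74.8 : 18.6

Each Sb atom is independently Sb-121 (p = 0.5721) or Sb-123 (q = 0.4279); the cluster is the binomial expansion (p + q)^3.
P(M) = 0.5721^3 = 0.187247
P(M+2) = 3 × 0.5721^2 × 0.4279^1 = 0.420153
P(M+4) = 3 × 0.5721^1 × 0.4279^2 = 0.314252
P(M+6) = 0.4279^3 = 0.078348
The M+2 peak is largest (0.420153); scaling to 100 gives 44.6 : 100.0 : 74.8 : 18.6.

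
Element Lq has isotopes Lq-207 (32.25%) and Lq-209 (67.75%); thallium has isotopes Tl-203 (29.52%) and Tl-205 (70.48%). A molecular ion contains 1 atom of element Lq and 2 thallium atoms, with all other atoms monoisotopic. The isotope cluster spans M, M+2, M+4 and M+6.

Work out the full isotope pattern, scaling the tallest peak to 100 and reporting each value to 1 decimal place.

Element Lq pattern (n=1): 0.3225 : 0.6775
Thallium pattern (n=2): 0.08714304 : 0.41611392 : 0.49674304
Convolve the two distributions (both contribute in 2-u steps):
  M: 0.3225×0.08714304 = 0.028104
  M+2: 0.3225×0.41611392 + 0.6775×0.08714304 = 0.193236
  M+4: 0.3225×0.49674304 + 0.6775×0.41611392 = 0.442117
  M+6: 0.6775×0.49674304 = 0.336543
Scale to base peak (0.442117) = 100: 6.4 : 43.7 : 100.0 : 76.1

6.4 : 43.7 : 100.0 : 76.1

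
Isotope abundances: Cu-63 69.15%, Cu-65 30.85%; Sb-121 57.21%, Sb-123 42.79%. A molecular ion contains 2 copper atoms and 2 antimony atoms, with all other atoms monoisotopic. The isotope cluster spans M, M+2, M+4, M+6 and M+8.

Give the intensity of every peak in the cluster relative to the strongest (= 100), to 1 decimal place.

Copper pattern (n=2): 0.47817225 : 0.4266555 : 0.09517225
Antimony pattern (n=2): 0.32729841 : 0.48960318 : 0.18309841
Convolve the two distributions (both contribute in 2-u steps):
  M: 0.47817225×0.32729841 = 0.156505
  M+2: 0.47817225×0.48960318 + 0.4266555×0.32729841 = 0.373758
  M+4: 0.47817225×0.18309841 + 0.4266555×0.48960318 + 0.09517225×0.32729841 = 0.327594
  M+6: 0.4266555×0.18309841 + 0.09517225×0.48960318 = 0.124717
  M+8: 0.09517225×0.18309841 = 0.017426
Scale to base peak (0.373758) = 100: 41.9 : 100.0 : 87.6 : 33.4 : 4.7

41.9 : 100.0 : 87.6 : 33.4 : 4.7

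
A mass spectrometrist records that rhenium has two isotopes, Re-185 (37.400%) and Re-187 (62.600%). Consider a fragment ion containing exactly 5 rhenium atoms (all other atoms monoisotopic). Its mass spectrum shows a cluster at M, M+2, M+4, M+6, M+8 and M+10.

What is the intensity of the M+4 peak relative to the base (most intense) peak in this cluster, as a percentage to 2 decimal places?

Binomial terms of (0.37400 + 0.62600)^5: M 0.0073, M+2 0.0612, M+4 0.2050, M+6 0.3431, M+8 0.2872, M+10 0.0961 → M+6 is the base peak.
P(M+6) = C(5,3) × 0.37400^2 × 0.62600^3 = 10 × 0.139876 × 0.24531438 = 0.343136 (base)
P(M+4) = C(5,2) × 0.37400^3 × 0.62600^2 = 10 × 0.05231362 × 0.391876 = 0.205005
Relative intensity = 0.205005 / 0.343136 × 100 = 59.74

59.74%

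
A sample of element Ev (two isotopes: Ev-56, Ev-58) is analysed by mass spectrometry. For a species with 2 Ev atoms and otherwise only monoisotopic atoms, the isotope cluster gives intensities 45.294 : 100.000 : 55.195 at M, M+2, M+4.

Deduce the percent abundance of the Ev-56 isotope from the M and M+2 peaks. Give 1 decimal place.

47.5%

If p is the fraction of Ev that is Ev-56, then I(M+2)/I(M) = [C(2,1)·p^1·(1−p)] / p^2 = 2·(1−p)/p = 100.000/45.294 = 2.2078
(1−p)/p = 2.2078/2 = 1.1039  ⇒  p = 1/(1 + 1.1039) = 0.4753
Ev-56: 47.5%, Ev-58: 52.5%.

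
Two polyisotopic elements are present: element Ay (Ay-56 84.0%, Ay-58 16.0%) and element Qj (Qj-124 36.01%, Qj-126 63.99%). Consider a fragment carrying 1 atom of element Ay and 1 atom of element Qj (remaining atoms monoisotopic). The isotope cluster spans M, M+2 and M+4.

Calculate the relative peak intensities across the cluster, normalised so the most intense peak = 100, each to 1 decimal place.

50.8 : 100.0 : 17.2

Element Ay pattern (n=1): 0.8400 : 0.1600
Element Qj pattern (n=1): 0.3601 : 0.6399
Convolve the two distributions (both contribute in 2-u steps):
  M: 0.8400×0.3601 = 0.302484
  M+2: 0.8400×0.6399 + 0.1600×0.3601 = 0.595132
  M+4: 0.1600×0.6399 = 0.102384
Scale to base peak (0.595132) = 100: 50.8 : 100.0 : 17.2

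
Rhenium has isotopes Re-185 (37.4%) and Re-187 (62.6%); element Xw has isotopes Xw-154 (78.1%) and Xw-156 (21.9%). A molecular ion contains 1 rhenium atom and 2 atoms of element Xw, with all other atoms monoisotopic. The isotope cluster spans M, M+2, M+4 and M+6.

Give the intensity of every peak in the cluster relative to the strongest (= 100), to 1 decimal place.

44.8 : 100.0 : 45.5 : 5.9

Rhenium pattern (n=1): 0.3740 : 0.6260
Element Xw pattern (n=2): 0.609961 : 0.342078 : 0.047961
Convolve the two distributions (both contribute in 2-u steps):
  M: 0.3740×0.609961 = 0.228125
  M+2: 0.3740×0.342078 + 0.6260×0.609961 = 0.509773
  M+4: 0.3740×0.047961 + 0.6260×0.342078 = 0.232078
  M+6: 0.6260×0.047961 = 0.030024
Scale to base peak (0.509773) = 100: 44.8 : 100.0 : 45.5 : 5.9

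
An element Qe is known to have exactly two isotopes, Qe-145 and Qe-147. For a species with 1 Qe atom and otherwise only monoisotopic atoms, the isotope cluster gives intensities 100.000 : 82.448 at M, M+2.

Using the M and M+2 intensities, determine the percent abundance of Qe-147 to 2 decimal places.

45.19%

If p is the fraction of Qe that is Qe-145, then I(M+2)/I(M) = [C(1,1)·p^0·(1−p)] / p^1 = 1·(1−p)/p = 82.448/100.000 = 0.8245
(1−p)/p = 0.8245/1 = 0.8245  ⇒  p = 1/(1 + 0.8245) = 0.5481
Qe-145: 54.81%, Qe-147: 45.19%.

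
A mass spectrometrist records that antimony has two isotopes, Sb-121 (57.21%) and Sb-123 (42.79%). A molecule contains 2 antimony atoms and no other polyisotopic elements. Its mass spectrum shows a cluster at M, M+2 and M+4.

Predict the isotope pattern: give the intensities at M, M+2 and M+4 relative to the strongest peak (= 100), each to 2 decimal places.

Expanding (0.5721 + 0.4279)^2:
P(M) = 0.5721^2 = 0.327298
P(M+2) = 2 × 0.5721^1 × 0.4279^1 = 0.489603
P(M+4) = 0.4279^2 = 0.183098
The M+2 peak is largest (0.489603); scaling to 100 gives 66.85 : 100.00 : 37.40.

66.85 : 100.00 : 37.40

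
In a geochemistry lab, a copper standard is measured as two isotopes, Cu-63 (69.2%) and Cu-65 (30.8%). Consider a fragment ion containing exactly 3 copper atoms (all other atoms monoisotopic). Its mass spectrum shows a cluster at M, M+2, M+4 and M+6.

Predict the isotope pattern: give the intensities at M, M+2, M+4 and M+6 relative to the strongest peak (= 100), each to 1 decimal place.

The 3 Cu atoms are independent, so intensities follow the terms of (0.692 + 0.308)^3.
P(M) = 0.692^3 = 0.331374
P(M+2) = 3 × 0.692^2 × 0.308^1 = 0.442470
P(M+4) = 3 × 0.692^1 × 0.308^2 = 0.196938
P(M+6) = 0.308^3 = 0.029218
The M+2 peak is largest (0.442470); scaling to 100 gives 74.9 : 100.0 : 44.5 : 6.6.

74.9 : 100.0 : 44.5 : 6.6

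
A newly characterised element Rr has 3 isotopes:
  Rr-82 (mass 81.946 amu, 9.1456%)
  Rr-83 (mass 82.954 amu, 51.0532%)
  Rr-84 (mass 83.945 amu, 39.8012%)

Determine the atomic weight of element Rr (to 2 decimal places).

The abundance-weighted mean is 0.091456 × 81.946 + 0.510532 × 82.954 + 0.398012 × 83.945
= 7.4945 + 42.3507 + 33.4111 = 83.2563 amu

83.26 amu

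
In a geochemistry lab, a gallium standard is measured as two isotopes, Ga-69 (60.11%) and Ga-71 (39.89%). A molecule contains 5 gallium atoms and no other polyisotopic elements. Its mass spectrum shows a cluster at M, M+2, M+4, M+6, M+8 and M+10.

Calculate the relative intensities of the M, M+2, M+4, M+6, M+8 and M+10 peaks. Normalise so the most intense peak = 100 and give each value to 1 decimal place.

22.7 : 75.3 : 100.0 : 66.4 : 22.0 : 2.9

Expanding (0.6011 + 0.3989)^5:
P(M) = 0.6011^5 = 0.078475
P(M+2) = 5 × 0.6011^4 × 0.3989^1 = 0.260388
P(M+4) = 10 × 0.6011^3 × 0.3989^2 = 0.345596
P(M+6) = 10 × 0.6011^2 × 0.3989^3 = 0.229343
P(M+8) = 5 × 0.6011^1 × 0.3989^4 = 0.076098
P(M+10) = 0.3989^5 = 0.010100
The M+4 peak is largest (0.345596); scaling to 100 gives 22.7 : 75.3 : 100.0 : 66.4 : 22.0 : 2.9.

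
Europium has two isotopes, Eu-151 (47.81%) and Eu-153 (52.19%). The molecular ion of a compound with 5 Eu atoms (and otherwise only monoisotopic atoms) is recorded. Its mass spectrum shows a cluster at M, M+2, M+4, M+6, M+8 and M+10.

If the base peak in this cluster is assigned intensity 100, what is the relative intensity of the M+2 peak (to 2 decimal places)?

41.96

(0.4781 + 0.5219)^5 gives M 0.0250, M+2 0.1363, M+4 0.2977, M+6 0.3249, M+8 0.1774, M+10 0.0387; the largest is M+6.
P(M+6) = C(5,3) × 0.4781^2 × 0.5219^3 = 10 × 0.22857961 × 0.14215492 = 0.324937 (base)
P(M+2) = C(5,1) × 0.4781^4 × 0.5219^1 = 5 × 0.05224864 × 0.5219 = 0.136343
Relative intensity = 0.136343 / 0.324937 × 100 = 41.96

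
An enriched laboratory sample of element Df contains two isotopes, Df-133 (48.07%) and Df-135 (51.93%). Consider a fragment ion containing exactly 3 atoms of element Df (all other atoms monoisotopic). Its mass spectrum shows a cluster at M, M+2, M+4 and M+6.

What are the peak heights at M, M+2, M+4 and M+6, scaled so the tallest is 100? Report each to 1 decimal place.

Each Df atom is independently Df-133 (p = 0.4807) or Df-135 (q = 0.5193); the cluster is the binomial expansion (p + q)^3.
P(M) = 0.4807^3 = 0.111077
P(M+2) = 3 × 0.4807^2 × 0.5193^1 = 0.359988
P(M+4) = 3 × 0.4807^1 × 0.5193^2 = 0.388895
P(M+6) = 0.5193^3 = 0.140041
The M+4 peak is largest (0.388895); scaling to 100 gives 28.6 : 92.6 : 100.0 : 36.0.

28.6 : 92.6 : 100.0 : 36.0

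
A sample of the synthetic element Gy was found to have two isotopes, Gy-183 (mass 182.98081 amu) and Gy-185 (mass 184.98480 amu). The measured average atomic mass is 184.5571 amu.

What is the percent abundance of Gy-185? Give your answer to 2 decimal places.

78.66%

With x = fraction of Gy-183 (so Gy-185 is 1 − x):
182.98081·x + 184.98480·(1 − x) = 184.5571
(182.98081 − 184.98480)·x = 184.5571 − 184.98480
x = -0.42770 / -2.00399 = 0.21342 → 21.34% Gy-183, 78.66% Gy-185.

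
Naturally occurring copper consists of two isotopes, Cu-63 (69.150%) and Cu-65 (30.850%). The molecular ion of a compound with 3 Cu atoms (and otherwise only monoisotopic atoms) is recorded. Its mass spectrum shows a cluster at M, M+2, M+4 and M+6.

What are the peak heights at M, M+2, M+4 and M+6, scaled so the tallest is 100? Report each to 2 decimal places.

74.72 : 100.00 : 44.61 : 6.63

Each Cu atom is independently Cu-63 (p = 0.69150) or Cu-65 (q = 0.30850); the cluster is the binomial expansion (p + q)^3.
P(M) = 0.69150^3 = 0.330656
P(M+2) = 3 × 0.69150^2 × 0.30850^1 = 0.442548
P(M+4) = 3 × 0.69150^1 × 0.30850^2 = 0.197435
P(M+6) = 0.30850^3 = 0.029361
The M+2 peak is largest (0.442548); scaling to 100 gives 74.72 : 100.00 : 44.61 : 6.63.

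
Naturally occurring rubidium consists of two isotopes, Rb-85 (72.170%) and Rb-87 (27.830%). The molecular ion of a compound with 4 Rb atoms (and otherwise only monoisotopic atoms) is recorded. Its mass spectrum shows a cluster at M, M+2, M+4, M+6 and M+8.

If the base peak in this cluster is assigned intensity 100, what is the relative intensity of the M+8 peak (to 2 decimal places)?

1.43

Binomial terms of (0.72170 + 0.27830)^4: M 0.2713, M+2 0.4184, M+4 0.2420, M+6 0.0622, M+8 0.0060 → M+2 is the base peak.
P(M+2) = C(4,1) × 0.72170^3 × 0.27830^1 = 4 × 0.37589809 × 0.2783 = 0.418450 (base)
P(M+8) = C(4,4) × 0.72170^0 × 0.27830^4 = 1 × 1.0000 × 0.00599864 = 0.005999
Relative intensity = 0.005999 / 0.418450 × 100 = 1.43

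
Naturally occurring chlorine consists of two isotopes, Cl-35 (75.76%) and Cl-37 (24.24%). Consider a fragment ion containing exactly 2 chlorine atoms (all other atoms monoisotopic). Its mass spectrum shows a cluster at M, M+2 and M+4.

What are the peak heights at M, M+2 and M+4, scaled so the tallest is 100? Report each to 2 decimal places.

100.00 : 63.99 : 10.24

Expanding (0.7576 + 0.2424)^2:
P(M) = 0.7576^2 = 0.573958
P(M+2) = 2 × 0.7576^1 × 0.2424^1 = 0.367284
P(M+4) = 0.2424^2 = 0.058758
The M peak is largest (0.573958); scaling to 100 gives 100.00 : 63.99 : 10.24.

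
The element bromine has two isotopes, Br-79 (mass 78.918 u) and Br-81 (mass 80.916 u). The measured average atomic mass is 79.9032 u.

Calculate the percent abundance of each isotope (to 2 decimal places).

With x = fraction of Br-79 (so Br-81 is 1 − x):
78.918·x + 80.916·(1 − x) = 79.9032
(78.918 − 80.916)·x = 79.9032 − 80.916
x = -1.0128 / -1.998 = 0.50691 → 50.69% Br-79, 49.31% Br-81.

Br-79: 50.69%, Br-81: 49.31%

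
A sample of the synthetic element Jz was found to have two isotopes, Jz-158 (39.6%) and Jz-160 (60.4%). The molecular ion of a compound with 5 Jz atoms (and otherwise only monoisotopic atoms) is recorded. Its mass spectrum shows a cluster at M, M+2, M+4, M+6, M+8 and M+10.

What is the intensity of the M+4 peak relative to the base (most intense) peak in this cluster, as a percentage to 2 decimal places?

(0.396 + 0.604)^5 gives M 0.0097, M+2 0.0743, M+4 0.2265, M+6 0.3455, M+8 0.2635, M+10 0.0804; the largest is M+6.
P(M+6) = C(5,3) × 0.396^2 × 0.604^3 = 10 × 0.156816 × 0.22034886 = 0.345542 (base)
P(M+4) = C(5,2) × 0.396^3 × 0.604^2 = 10 × 0.06209914 × 0.364816 = 0.226548
Relative intensity = 0.226548 / 0.345542 × 100 = 65.56

65.56%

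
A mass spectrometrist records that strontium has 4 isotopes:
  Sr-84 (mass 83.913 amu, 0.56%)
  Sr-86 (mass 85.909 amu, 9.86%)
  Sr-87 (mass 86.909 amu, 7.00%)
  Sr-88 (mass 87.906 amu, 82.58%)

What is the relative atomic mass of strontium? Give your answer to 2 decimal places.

87.62 amu

Ar = Σ fᵢ·mᵢ = 0.0056 × 83.913 + 0.0986 × 85.909 + 0.0700 × 86.909 + 0.8258 × 87.906
= 0.4699 + 8.4706 + 6.0836 + 72.5928 = 87.6169 amu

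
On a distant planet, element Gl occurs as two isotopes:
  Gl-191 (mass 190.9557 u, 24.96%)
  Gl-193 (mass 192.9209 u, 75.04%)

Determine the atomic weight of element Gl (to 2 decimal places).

192.43 u

The abundance-weighted mean is 0.2496 × 190.9557 + 0.7504 × 192.9209
= 47.66254 + 144.76784 = 192.43038 u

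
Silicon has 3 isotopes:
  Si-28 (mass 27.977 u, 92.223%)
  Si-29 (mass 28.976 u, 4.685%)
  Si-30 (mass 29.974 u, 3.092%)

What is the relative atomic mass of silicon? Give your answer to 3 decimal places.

Ar = Σ fᵢ·mᵢ = 0.92223 × 27.977 + 0.04685 × 28.976 + 0.03092 × 29.974
= 25.8012 + 1.3575 + 0.9268 = 28.0855 u

28.086 u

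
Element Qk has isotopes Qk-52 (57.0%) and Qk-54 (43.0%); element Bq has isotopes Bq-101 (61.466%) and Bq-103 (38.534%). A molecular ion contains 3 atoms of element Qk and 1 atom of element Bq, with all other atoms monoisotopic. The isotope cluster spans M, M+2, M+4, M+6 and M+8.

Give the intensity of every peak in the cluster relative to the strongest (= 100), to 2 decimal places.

Element Qk pattern (n=3): 0.185193 : 0.419121 : 0.316179 : 0.079507
Element Bq pattern (n=1): 0.61466 : 0.38534
Convolve the two distributions (both contribute in 2-u steps):
  M: 0.185193×0.61466 = 0.113831
  M+2: 0.185193×0.38534 + 0.419121×0.61466 = 0.328979
  M+4: 0.419121×0.38534 + 0.316179×0.61466 = 0.355847
  M+6: 0.316179×0.38534 + 0.079507×0.61466 = 0.170706
  M+8: 0.079507×0.38534 = 0.030637
Scale to base peak (0.355847) = 100: 31.99 : 92.45 : 100.00 : 47.97 : 8.61

31.99 : 92.45 : 100.00 : 47.97 : 8.61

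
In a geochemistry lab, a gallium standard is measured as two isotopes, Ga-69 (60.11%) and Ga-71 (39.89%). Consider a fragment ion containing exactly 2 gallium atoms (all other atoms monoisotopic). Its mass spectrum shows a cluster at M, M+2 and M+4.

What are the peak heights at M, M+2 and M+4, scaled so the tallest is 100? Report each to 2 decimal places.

75.34 : 100.00 : 33.18

The 2 Ga atoms are independent, so intensities follow the terms of (0.6011 + 0.3989)^2.
P(M) = 0.6011^2 = 0.361321
P(M+2) = 2 × 0.6011^1 × 0.3989^1 = 0.479558
P(M+4) = 0.3989^2 = 0.159121
The M+2 peak is largest (0.479558); scaling to 100 gives 75.34 : 100.00 : 33.18.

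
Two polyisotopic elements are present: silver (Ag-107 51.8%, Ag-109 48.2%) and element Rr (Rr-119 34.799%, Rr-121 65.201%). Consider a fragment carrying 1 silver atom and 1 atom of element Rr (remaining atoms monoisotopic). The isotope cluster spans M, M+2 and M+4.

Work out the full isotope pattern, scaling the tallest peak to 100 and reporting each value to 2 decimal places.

35.66 : 100.00 : 62.17

Silver pattern (n=1): 0.5180 : 0.4820
Element Rr pattern (n=1): 0.34799 : 0.65201
Convolve the two distributions (both contribute in 2-u steps):
  M: 0.5180×0.34799 = 0.180259
  M+2: 0.5180×0.65201 + 0.4820×0.34799 = 0.505472
  M+4: 0.4820×0.65201 = 0.314269
Scale to base peak (0.505472) = 100: 35.66 : 100.00 : 62.17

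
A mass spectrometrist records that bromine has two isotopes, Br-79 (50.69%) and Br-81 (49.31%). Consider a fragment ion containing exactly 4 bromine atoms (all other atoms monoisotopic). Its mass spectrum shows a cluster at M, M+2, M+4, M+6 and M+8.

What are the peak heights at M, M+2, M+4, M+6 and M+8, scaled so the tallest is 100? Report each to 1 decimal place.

17.6 : 68.5 : 100.0 : 64.9 : 15.8

The 4 Br atoms are independent, so intensities follow the terms of (0.5069 + 0.4931)^4.
P(M) = 0.5069^4 = 0.066022
P(M+2) = 4 × 0.5069^3 × 0.4931^1 = 0.256899
P(M+4) = 6 × 0.5069^2 × 0.4931^2 = 0.374857
P(M+6) = 4 × 0.5069^1 × 0.4931^3 = 0.243101
P(M+8) = 0.4931^4 = 0.059121
The M+4 peak is largest (0.374857); scaling to 100 gives 17.6 : 68.5 : 100.0 : 64.9 : 15.8.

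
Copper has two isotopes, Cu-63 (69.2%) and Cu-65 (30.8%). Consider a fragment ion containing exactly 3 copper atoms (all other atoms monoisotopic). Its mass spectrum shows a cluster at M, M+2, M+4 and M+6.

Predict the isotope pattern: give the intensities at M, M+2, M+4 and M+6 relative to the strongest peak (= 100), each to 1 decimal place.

74.9 : 100.0 : 44.5 : 6.6

Expanding (0.692 + 0.308)^3:
P(M) = 0.692^3 = 0.331374
P(M+2) = 3 × 0.692^2 × 0.308^1 = 0.442470
P(M+4) = 3 × 0.692^1 × 0.308^2 = 0.196938
P(M+6) = 0.308^3 = 0.029218
The M+2 peak is largest (0.442470); scaling to 100 gives 74.9 : 100.0 : 44.5 : 6.6.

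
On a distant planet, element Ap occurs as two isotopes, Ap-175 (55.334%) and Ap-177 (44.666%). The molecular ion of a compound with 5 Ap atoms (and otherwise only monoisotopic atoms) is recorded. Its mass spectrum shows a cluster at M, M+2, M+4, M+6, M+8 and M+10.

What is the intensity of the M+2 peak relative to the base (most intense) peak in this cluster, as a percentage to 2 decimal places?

Term probabilities: M 0.0519, M+2 0.2094, M+4 0.3380, M+6 0.2728, M+8 0.1101, M+10 0.0178. Base peak = M+4.
P(M+4) = C(5,2) × 0.55334^3 × 0.44666^2 = 10 × 0.16942449 × 0.19950516 = 0.338011 (base)
P(M+2) = C(5,1) × 0.55334^4 × 0.44666^1 = 5 × 0.09374935 × 0.44666 = 0.209370
Relative intensity = 0.209370 / 0.338011 × 100 = 61.94

61.94%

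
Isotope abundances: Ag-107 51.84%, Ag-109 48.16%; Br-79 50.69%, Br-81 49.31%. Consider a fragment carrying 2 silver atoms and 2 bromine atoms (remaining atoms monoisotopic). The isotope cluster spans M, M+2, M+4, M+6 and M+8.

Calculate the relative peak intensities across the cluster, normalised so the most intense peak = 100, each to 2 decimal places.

18.44 : 70.12 : 100.00 : 63.37 : 15.06

Silver pattern (n=2): 0.26873856 : 0.49932288 : 0.23193856
Bromine pattern (n=2): 0.25694761 : 0.49990478 : 0.24314761
Convolve the two distributions (both contribute in 2-u steps):
  M: 0.26873856×0.25694761 = 0.069052
  M+2: 0.26873856×0.49990478 + 0.49932288×0.25694761 = 0.262644
  M+4: 0.26873856×0.24314761 + 0.49932288×0.49990478 + 0.23193856×0.25694761 = 0.374553
  M+6: 0.49932288×0.24314761 + 0.23193856×0.49990478 = 0.237356
  M+8: 0.23193856×0.24314761 = 0.056395
Scale to base peak (0.374553) = 100: 18.44 : 70.12 : 100.00 : 63.37 : 15.06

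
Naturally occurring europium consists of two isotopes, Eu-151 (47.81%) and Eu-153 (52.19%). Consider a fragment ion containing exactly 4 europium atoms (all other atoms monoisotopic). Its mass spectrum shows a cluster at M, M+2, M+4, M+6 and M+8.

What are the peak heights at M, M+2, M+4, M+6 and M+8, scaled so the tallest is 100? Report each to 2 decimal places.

Expanding (0.4781 + 0.5219)^4:
P(M) = 0.4781^4 = 0.052249
P(M+2) = 4 × 0.4781^3 × 0.5219^1 = 0.228141
P(M+4) = 6 × 0.4781^2 × 0.5219^2 = 0.373563
P(M+6) = 4 × 0.4781^1 × 0.5219^3 = 0.271857
P(M+8) = 0.5219^4 = 0.074191
The M+4 peak is largest (0.373563); scaling to 100 gives 13.99 : 61.07 : 100.00 : 72.77 : 19.86.

13.99 : 61.07 : 100.00 : 72.77 : 19.86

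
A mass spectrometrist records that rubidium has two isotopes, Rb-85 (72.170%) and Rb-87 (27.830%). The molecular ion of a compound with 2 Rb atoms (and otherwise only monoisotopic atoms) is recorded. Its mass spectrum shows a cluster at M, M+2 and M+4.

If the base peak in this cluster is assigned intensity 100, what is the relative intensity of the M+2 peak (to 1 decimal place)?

77.1

Binomial terms of (0.72170 + 0.27830)^2: M 0.5209, M+2 0.4017, M+4 0.0775 → M is the base peak.
P(M) = C(2,0) × 0.72170^2 × 0.27830^0 = 1 × 0.52085089 × 1.0000 = 0.520851 (base)
P(M+2) = C(2,1) × 0.72170^1 × 0.27830^1 = 2 × 0.7217 × 0.2783 = 0.401698
Relative intensity = 0.401698 / 0.520851 × 100 = 77.1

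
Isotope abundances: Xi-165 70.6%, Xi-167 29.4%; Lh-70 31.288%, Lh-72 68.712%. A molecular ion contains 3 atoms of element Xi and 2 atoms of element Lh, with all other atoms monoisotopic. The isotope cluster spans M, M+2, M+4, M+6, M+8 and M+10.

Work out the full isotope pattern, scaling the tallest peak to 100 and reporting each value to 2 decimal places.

Element Xi pattern (n=3): 0.35189582 : 0.43962055 : 0.18307145 : 0.02541218
Element Lh pattern (n=2): 0.09789389 : 0.42997221 : 0.47213389
Convolve the two distributions (both contribute in 2-u steps):
  M: 0.35189582×0.09789389 = 0.034448
  M+2: 0.35189582×0.42997221 + 0.43962055×0.09789389 = 0.194342
  M+4: 0.35189582×0.47213389 + 0.43962055×0.42997221 + 0.18307145×0.09789389 = 0.373088
  M+6: 0.43962055×0.47213389 + 0.18307145×0.42997221 + 0.02541218×0.09789389 = 0.288763
  M+8: 0.18307145×0.47213389 + 0.02541218×0.42997221 = 0.097361
  M+10: 0.02541218×0.47213389 = 0.011998
Scale to base peak (0.373088) = 100: 9.23 : 52.09 : 100.00 : 77.40 : 26.10 : 3.22

9.23 : 52.09 : 100.00 : 77.40 : 26.10 : 3.22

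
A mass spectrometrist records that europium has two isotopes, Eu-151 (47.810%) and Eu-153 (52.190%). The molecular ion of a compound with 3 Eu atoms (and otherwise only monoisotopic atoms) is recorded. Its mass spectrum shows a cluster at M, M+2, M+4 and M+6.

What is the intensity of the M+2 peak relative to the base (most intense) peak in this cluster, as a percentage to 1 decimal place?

91.6%

Binomial terms of (0.47810 + 0.52190)^3: M 0.1093, M+2 0.3579, M+4 0.3907, M+6 0.1422 → M+4 is the base peak.
P(M+4) = C(3,2) × 0.47810^1 × 0.52190^2 = 3 × 0.4781 × 0.27237961 = 0.390674 (base)
P(M+2) = C(3,1) × 0.47810^2 × 0.52190^1 = 3 × 0.22857961 × 0.5219 = 0.357887
Relative intensity = 0.357887 / 0.390674 × 100 = 91.6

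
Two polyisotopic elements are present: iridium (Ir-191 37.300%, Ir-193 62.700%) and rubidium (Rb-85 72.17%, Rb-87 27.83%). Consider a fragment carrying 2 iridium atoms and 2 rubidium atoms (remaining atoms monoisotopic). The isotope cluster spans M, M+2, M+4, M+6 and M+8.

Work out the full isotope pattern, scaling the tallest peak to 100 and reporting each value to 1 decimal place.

18.0 : 74.2 : 100.0 : 48.1 : 7.5

Iridium pattern (n=2): 0.139129 : 0.467742 : 0.393129
Rubidium pattern (n=2): 0.52085089 : 0.40169822 : 0.07745089
Convolve the two distributions (both contribute in 2-u steps):
  M: 0.139129×0.52085089 = 0.072465
  M+2: 0.139129×0.40169822 + 0.467742×0.52085089 = 0.299512
  M+4: 0.139129×0.07745089 + 0.467742×0.40169822 + 0.393129×0.52085089 = 0.403428
  M+6: 0.467742×0.07745089 + 0.393129×0.40169822 = 0.194146
  M+8: 0.393129×0.07745089 = 0.030448
Scale to base peak (0.403428) = 100: 18.0 : 74.2 : 100.0 : 48.1 : 7.5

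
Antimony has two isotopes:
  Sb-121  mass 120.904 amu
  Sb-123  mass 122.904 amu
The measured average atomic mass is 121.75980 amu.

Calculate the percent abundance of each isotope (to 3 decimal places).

Sb-121: 57.210%, Sb-123: 42.790%

With x = fraction of Sb-121 (so Sb-123 is 1 − x):
120.904·x + 122.904·(1 − x) = 121.75980
(120.904 − 122.904)·x = 121.75980 − 122.904
x = -1.14420 / -2.000 = 0.57210 → 57.210% Sb-121, 42.790% Sb-123.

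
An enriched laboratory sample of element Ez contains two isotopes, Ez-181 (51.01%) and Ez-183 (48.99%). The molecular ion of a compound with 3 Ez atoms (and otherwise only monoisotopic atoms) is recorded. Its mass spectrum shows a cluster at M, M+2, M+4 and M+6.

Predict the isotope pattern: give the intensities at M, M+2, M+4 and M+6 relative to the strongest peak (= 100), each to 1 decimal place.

34.7 : 100.0 : 96.0 : 30.7

The 3 Ez atoms are independent, so intensities follow the terms of (0.5101 + 0.4899)^3.
P(M) = 0.5101^3 = 0.132729
P(M+2) = 3 × 0.5101^2 × 0.4899^1 = 0.382419
P(M+4) = 3 × 0.5101^1 × 0.4899^2 = 0.367275
P(M+6) = 0.4899^3 = 0.117577
The M+2 peak is largest (0.382419); scaling to 100 gives 34.7 : 100.0 : 96.0 : 30.7.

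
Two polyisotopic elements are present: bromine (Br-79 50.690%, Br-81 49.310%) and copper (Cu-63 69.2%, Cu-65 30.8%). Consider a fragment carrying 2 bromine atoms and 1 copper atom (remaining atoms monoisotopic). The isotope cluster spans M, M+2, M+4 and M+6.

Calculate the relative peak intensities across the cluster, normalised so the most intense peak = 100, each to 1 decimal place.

41.8 : 100.0 : 75.8 : 17.6

Bromine pattern (n=2): 0.25694761 : 0.49990478 : 0.24314761
Copper pattern (n=1): 0.6920 : 0.3080
Convolve the two distributions (both contribute in 2-u steps):
  M: 0.25694761×0.6920 = 0.177808
  M+2: 0.25694761×0.3080 + 0.49990478×0.6920 = 0.425074
  M+4: 0.49990478×0.3080 + 0.24314761×0.6920 = 0.322229
  M+6: 0.24314761×0.3080 = 0.074889
Scale to base peak (0.425074) = 100: 41.8 : 100.0 : 75.8 : 17.6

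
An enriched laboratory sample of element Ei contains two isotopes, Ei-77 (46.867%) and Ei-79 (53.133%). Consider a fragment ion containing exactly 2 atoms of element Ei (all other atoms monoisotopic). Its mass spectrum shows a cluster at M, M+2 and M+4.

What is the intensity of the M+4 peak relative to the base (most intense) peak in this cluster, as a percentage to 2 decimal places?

Term probabilities: M 0.2197, M+2 0.4980, M+4 0.2823. Base peak = M+2.
P(M+2) = C(2,1) × 0.46867^1 × 0.53133^1 = 2 × 0.46867 × 0.53133 = 0.498037 (base)
P(M+4) = C(2,2) × 0.46867^0 × 0.53133^2 = 1 × 1.0000 × 0.28231157 = 0.282312
Relative intensity = 0.282312 / 0.498037 × 100 = 56.68

56.68%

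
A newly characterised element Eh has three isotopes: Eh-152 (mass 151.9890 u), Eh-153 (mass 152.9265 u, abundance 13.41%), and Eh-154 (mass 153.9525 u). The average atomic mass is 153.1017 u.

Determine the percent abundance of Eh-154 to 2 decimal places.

The remaining 86.59% is split between Eh-152 (fraction x) and Eh-154 (fraction 0.8659 − x).
Substituting: 151.9890x + 153.9525(0.8659 − x) = 132.59425635
(151.9890 − 153.9525)x = -0.7132134  ⇒  x = 0.36324, y = 0.50266
Eh-152: 36.32%, Eh-154: 50.27%.

50.27%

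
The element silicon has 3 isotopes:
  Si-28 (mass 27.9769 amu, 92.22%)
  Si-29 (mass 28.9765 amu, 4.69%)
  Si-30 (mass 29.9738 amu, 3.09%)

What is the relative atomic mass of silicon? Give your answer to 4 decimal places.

Average mass = Σ (abundance × isotope mass) = 0.9222 × 27.9769 + 0.0469 × 28.9765 + 0.0309 × 29.9738
= 25.80030 + 1.35900 + 0.92619 = 28.08549 amu

28.0855 amu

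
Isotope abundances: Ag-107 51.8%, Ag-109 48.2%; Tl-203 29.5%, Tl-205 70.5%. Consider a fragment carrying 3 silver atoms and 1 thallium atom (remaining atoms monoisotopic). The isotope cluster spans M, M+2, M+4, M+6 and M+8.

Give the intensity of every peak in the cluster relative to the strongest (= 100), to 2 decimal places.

Silver pattern (n=3): 0.13899183 : 0.3879965 : 0.3610315 : 0.11198017
Thallium pattern (n=1): 0.2950 : 0.7050
Convolve the two distributions (both contribute in 2-u steps):
  M: 0.13899183×0.2950 = 0.041003
  M+2: 0.13899183×0.7050 + 0.3879965×0.2950 = 0.212448
  M+4: 0.3879965×0.7050 + 0.3610315×0.2950 = 0.380042
  M+6: 0.3610315×0.7050 + 0.11198017×0.2950 = 0.287561
  M+8: 0.11198017×0.7050 = 0.078946
Scale to base peak (0.380042) = 100: 10.79 : 55.90 : 100.00 : 75.67 : 20.77

10.79 : 55.90 : 100.00 : 75.67 : 20.77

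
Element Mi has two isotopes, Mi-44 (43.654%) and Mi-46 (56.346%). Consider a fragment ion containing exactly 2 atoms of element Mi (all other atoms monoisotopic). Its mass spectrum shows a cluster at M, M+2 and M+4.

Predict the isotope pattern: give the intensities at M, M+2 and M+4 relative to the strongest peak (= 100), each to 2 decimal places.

38.74 : 100.00 : 64.54

The 2 Mi atoms are independent, so intensities follow the terms of (0.43654 + 0.56346)^2.
P(M) = 0.43654^2 = 0.190567
P(M+2) = 2 × 0.43654^1 × 0.56346^1 = 0.491946
P(M+4) = 0.56346^2 = 0.317487
The M+2 peak is largest (0.491946); scaling to 100 gives 38.74 : 100.00 : 64.54.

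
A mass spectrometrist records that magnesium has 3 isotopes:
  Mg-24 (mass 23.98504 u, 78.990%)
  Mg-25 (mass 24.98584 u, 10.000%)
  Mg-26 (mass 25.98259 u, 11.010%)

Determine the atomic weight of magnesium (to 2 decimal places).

24.31 u

Ar = Σ fᵢ·mᵢ = 0.78990 × 23.98504 + 0.10000 × 24.98584 + 0.11010 × 25.98259
= 18.945783 + 2.498584 + 2.860683 = 24.305050 u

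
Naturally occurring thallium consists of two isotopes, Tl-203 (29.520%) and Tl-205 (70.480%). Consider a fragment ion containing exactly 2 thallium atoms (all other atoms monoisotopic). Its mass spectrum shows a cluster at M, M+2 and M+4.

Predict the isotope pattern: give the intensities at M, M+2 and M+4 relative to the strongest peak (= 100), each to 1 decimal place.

17.5 : 83.8 : 100.0

The 2 Tl atoms are independent, so intensities follow the terms of (0.29520 + 0.70480)^2.
P(M) = 0.29520^2 = 0.087143
P(M+2) = 2 × 0.29520^1 × 0.70480^1 = 0.416114
P(M+4) = 0.70480^2 = 0.496743
The M+4 peak is largest (0.496743); scaling to 100 gives 17.5 : 83.8 : 100.0.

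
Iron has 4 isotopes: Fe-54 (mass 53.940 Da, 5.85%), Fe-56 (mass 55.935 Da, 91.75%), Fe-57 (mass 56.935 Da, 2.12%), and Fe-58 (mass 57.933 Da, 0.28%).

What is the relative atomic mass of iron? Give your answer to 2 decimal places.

55.85 Da

The abundance-weighted mean is 0.0585 × 53.940 + 0.9175 × 55.935 + 0.0212 × 56.935 + 0.0028 × 57.933
= 3.1555 + 51.3204 + 1.2070 + 0.1622 = 55.8451 Da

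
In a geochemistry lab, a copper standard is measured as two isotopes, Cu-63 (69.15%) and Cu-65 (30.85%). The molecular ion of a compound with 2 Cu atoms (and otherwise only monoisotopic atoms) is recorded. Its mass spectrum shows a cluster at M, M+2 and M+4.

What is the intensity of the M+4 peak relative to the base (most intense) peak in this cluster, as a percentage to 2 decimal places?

19.90%

(0.6915 + 0.3085)^2 gives M 0.4782, M+2 0.4267, M+4 0.0952; the largest is M.
P(M) = C(2,0) × 0.6915^2 × 0.3085^0 = 1 × 0.47817225 × 1.0000 = 0.478172 (base)
P(M+4) = C(2,2) × 0.6915^0 × 0.3085^2 = 1 × 1.0000 × 0.09517225 = 0.095172
Relative intensity = 0.095172 / 0.478172 × 100 = 19.90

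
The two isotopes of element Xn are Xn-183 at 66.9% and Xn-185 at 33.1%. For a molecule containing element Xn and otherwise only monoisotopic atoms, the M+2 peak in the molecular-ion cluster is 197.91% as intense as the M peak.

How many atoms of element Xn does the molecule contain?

The M+2/M ratio from n Xn atoms is n · q/p = n · 0.331/0.669.
n = 1.9791 × 0.669/0.331 = 4.00 ≈ 4

4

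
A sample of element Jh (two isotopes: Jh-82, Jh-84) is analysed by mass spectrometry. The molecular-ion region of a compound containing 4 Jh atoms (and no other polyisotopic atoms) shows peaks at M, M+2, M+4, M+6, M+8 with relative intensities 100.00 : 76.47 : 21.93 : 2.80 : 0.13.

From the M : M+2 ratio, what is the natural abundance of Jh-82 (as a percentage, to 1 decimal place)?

Let p = fractional abundance of Jh-82. I(M+2)/I(M) = [C(4,1)·p^3·(1−p)] / p^4 = 4·(1−p)/p = 76.47/100.00 = 0.7647
(1−p)/p = 0.7647/4 = 0.1912  ⇒  p = 1/(1 + 0.1912) = 0.8395
Jh-82: 84.0%, Jh-84: 16.0%.

84.0%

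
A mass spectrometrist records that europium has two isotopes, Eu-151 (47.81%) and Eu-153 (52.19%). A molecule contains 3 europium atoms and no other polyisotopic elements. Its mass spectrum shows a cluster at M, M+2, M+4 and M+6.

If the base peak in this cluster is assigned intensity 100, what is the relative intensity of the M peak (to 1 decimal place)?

Term probabilities: M 0.1093, M+2 0.3579, M+4 0.3907, M+6 0.1422. Base peak = M+4.
P(M+4) = C(3,2) × 0.4781^1 × 0.5219^2 = 3 × 0.4781 × 0.27237961 = 0.390674 (base)
P(M) = C(3,0) × 0.4781^3 × 0.5219^0 = 1 × 0.10928391 × 1.0000 = 0.109284
Relative intensity = 0.109284 / 0.390674 × 100 = 28.0

28.0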